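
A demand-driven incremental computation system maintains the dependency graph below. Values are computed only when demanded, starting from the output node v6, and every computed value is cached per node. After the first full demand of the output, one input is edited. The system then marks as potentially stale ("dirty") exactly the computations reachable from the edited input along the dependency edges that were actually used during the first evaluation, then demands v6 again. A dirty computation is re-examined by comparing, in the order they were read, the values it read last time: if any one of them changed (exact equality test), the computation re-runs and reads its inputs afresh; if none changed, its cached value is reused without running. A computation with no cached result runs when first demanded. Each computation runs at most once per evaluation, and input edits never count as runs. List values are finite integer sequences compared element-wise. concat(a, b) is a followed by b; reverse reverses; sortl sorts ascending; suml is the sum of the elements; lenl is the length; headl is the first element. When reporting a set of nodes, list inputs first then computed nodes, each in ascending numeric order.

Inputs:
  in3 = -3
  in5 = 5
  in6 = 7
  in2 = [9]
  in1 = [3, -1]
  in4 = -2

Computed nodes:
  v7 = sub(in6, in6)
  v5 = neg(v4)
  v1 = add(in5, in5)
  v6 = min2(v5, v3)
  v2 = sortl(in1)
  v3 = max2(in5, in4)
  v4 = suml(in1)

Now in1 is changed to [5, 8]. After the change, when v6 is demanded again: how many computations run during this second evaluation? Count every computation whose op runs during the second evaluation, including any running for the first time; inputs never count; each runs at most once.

First evaluation (everything demanded from the output):
  v3 = max2(5, -2) = 5
  v4 = suml([3, -1]) = 2
  v5 = neg(2) = -2
  v6 = min2(-2, 5) = -2

Propagation after the edit:
  v4: runs — in1 [3, -1]->[5, 8]; result 13.
  v5: runs — v4 2->13; result -13.
  v6: runs — v5 -2->-13; result -13.

Computations that run: v4, v5, v6 — 3 in total.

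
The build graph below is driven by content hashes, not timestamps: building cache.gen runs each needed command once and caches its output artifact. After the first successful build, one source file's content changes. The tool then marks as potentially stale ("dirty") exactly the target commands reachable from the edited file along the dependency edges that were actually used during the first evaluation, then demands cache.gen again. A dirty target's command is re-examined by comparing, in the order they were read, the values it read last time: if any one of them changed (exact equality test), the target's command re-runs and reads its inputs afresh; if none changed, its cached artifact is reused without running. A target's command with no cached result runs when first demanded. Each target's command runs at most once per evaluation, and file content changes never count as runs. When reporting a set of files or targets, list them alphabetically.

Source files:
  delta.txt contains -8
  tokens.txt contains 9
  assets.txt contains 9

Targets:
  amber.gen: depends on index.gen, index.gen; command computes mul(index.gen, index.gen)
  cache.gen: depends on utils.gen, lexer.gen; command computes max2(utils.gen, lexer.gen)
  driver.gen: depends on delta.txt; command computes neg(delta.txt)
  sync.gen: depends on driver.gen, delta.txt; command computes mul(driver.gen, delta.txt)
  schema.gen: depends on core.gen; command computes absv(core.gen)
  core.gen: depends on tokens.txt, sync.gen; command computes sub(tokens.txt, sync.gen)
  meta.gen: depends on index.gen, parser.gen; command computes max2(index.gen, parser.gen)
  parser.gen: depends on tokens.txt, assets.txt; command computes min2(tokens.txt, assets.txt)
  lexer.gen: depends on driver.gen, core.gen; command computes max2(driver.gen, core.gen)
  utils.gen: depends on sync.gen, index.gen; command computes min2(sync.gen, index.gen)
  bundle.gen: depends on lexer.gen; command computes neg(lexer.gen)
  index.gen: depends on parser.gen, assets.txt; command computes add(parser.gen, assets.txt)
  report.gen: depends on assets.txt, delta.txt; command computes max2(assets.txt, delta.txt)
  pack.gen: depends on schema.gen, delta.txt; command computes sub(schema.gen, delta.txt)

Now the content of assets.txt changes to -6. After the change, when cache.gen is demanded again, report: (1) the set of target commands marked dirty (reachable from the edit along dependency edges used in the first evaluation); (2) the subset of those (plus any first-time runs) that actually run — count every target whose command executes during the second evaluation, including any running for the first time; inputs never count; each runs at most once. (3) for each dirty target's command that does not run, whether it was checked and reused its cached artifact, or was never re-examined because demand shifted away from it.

Dirty set: cache.gen, index.gen, parser.gen, utils.gen.
Run set: index.gen, parser.gen, utils.gen (3 run).
Re-examined without running (cache reused): cache.gen.
The important point: utils.gen recomputes to an identical value, and the output ends up unchanged.

Initial pass — values computed on the first demand:
  driver.gen = neg(-8) = 8
  parser.gen = min2(9, 9) = 9
  index.gen = add(9, 9) = 18
  sync.gen = mul(8, -8) = -64
  core.gen = sub(9, -64) = 73
  lexer.gen = max2(8, 73) = 73
  utils.gen = min2(-64, 18) = -64
  cache.gen = max2(-64, 73) = 73

Second demand — change propagation:
  parser.gen: re-runs because assets.txt 9->-6; new result -6.
  index.gen: re-runs because parser.gen 9->-6; assets.txt 9->-6; new result -12.
  utils.gen: re-runs because index.gen 18->-12; new result -64 (unchanged).
  cache.gen: re-examined; everything it read last time is the same (utils.gen unchanged, lexer.gen unchanged) — cache 73 kept, no run.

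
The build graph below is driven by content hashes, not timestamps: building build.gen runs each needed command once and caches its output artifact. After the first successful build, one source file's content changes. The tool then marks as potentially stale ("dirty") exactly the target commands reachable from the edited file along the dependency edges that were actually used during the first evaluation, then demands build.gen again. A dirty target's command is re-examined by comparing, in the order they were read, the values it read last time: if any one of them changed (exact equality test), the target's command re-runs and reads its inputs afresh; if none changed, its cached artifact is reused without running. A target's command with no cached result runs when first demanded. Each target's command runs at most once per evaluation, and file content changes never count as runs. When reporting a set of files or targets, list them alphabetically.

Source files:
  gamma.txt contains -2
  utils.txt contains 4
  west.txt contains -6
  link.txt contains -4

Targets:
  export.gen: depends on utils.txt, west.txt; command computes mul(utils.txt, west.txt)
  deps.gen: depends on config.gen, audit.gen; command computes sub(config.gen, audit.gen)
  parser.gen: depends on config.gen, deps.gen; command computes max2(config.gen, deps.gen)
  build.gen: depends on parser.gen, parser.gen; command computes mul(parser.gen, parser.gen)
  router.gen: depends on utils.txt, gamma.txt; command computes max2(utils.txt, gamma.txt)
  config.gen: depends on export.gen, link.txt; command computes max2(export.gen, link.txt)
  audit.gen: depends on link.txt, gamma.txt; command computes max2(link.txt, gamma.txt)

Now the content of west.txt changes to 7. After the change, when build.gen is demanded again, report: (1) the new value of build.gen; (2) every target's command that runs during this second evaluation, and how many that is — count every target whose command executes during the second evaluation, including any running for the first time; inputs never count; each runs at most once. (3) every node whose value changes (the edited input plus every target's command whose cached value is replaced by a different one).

Initial pass — values computed on the first demand:
  audit.gen = max2(-4, -2) = -2
  export.gen = mul(4, -6) = -24
  config.gen = max2(-24, -4) = -4
  deps.gen = sub(-4, -2) = -2
  parser.gen = max2(-4, -2) = -2
  build.gen = mul(-2, -2) = 4

Second demand — change propagation:
  export.gen: re-runs because west.txt -6->7; new result 28.
  config.gen: re-runs because export.gen -24->28; new result 28.
  deps.gen: re-runs because config.gen -4->28; new result 30.
  parser.gen: re-runs because config.gen -4->28; deps.gen -2->30; new result 30.
  build.gen: re-runs because parser.gen -2->30; parser.gen -2->30; new result 900.

build.gen now evaluates to 900.
Run set: build.gen, config.gen, deps.gen, export.gen, parser.gen (5 run).
Changed values: build.gen, config.gen, deps.gen, export.gen, parser.gen, west.txt.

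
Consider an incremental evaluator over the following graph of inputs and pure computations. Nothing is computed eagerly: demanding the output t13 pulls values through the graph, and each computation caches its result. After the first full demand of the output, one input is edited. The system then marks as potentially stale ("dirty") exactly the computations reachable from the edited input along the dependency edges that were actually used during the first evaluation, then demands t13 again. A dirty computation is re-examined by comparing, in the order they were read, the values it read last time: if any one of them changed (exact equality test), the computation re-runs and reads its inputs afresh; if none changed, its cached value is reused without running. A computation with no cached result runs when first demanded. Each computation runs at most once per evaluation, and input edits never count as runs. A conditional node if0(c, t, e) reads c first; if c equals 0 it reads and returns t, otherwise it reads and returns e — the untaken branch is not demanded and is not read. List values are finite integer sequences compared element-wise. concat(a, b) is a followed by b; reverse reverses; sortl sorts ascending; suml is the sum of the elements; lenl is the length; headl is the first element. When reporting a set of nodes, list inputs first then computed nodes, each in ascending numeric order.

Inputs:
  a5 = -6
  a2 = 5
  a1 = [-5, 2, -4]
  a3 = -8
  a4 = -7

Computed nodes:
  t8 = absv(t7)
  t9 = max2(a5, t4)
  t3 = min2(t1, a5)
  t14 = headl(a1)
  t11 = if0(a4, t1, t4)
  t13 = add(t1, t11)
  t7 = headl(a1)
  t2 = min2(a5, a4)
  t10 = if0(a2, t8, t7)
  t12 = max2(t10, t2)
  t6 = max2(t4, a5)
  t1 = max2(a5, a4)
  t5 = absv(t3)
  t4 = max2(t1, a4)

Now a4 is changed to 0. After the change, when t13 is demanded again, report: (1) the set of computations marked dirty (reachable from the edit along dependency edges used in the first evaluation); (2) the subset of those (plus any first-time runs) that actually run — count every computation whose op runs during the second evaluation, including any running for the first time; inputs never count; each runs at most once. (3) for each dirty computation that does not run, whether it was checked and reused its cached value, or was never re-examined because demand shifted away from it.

Dirty set: t1, t4, t11, t13.
Run set: t1, t11, t13 (3 run).
Left stale — demand moved off them: t4.
The important point: the flipped condition redirects demand; t4 is left stale, never re-checked.

Initial pass — values computed on the first demand:
  t1 = max2(-6, -7) = -6
  t4 = max2(-6, -7) = -6
  t11 = if0(a4=-7 -> else branch t4) = -6
  t13 = add(-6, -6) = -12

Second demand — change propagation:
  t1: re-runs because a4 -7->0; new result 0.
  t4: dirty yet unreached — the second evaluation never asks for it.
  t11: re-runs because a4 -7->0; new result 0.
  t13: re-runs because t1 -6->0; t11 -6->0; new result 0.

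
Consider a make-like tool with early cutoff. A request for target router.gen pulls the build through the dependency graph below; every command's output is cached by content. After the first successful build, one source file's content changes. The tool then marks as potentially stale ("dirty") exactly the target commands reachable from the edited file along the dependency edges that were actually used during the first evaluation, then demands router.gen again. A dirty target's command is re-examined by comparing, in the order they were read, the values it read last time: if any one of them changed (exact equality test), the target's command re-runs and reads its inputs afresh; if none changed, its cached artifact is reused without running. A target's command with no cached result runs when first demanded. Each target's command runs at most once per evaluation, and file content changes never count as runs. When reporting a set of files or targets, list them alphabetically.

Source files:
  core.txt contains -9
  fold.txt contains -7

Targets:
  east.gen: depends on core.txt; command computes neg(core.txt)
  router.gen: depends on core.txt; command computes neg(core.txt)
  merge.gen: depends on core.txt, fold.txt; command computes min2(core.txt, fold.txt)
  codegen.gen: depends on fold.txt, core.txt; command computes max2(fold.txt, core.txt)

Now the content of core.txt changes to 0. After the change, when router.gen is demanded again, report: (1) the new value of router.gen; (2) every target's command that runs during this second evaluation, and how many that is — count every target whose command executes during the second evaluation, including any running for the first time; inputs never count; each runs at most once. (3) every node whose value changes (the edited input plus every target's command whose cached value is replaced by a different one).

Demanding router.gen again yields 0.
1 target commands run: router.gen.
The nodes whose values change: core.txt, router.gen.

First demand of the output computes:
  router.gen = neg(-9) = 9

After the edit, cleaning proceeds:
  router.gen: a read changed (core.txt -9->0) — executes, giving 0.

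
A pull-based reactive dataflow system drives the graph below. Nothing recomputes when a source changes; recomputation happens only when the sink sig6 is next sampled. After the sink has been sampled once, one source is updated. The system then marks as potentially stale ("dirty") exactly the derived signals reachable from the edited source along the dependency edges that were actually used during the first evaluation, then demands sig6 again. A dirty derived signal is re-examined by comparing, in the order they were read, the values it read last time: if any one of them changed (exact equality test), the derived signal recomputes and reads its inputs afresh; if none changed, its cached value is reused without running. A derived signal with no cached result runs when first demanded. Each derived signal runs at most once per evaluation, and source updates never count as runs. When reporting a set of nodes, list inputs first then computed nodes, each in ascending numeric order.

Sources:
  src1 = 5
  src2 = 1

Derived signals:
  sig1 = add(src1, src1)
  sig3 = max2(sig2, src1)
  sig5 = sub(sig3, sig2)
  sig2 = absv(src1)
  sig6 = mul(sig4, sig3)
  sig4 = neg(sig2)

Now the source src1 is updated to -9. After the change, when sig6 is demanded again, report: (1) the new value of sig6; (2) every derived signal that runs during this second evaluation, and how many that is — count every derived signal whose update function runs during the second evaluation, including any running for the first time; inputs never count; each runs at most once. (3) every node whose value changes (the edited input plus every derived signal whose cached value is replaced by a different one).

New value of sig6: -81.
Derived signals that run: sig2, sig3, sig4, sig6 — 4 in total.
Values that change: src1, sig2, sig3, sig4, sig6.

First evaluation (everything demanded from the output):
  sig2 = absv(5) = 5
  sig3 = max2(5, 5) = 5
  sig4 = neg(5) = -5
  sig6 = mul(-5, 5) = -25

Propagation after the edit:
  sig2: runs — src1 5->-9; result 9.
  sig3: runs — sig2 5->9; src1 5->-9; result 9.
  sig4: runs — sig2 5->9; result -9.
  sig6: runs — sig4 -5->-9; sig3 5->9; result -81.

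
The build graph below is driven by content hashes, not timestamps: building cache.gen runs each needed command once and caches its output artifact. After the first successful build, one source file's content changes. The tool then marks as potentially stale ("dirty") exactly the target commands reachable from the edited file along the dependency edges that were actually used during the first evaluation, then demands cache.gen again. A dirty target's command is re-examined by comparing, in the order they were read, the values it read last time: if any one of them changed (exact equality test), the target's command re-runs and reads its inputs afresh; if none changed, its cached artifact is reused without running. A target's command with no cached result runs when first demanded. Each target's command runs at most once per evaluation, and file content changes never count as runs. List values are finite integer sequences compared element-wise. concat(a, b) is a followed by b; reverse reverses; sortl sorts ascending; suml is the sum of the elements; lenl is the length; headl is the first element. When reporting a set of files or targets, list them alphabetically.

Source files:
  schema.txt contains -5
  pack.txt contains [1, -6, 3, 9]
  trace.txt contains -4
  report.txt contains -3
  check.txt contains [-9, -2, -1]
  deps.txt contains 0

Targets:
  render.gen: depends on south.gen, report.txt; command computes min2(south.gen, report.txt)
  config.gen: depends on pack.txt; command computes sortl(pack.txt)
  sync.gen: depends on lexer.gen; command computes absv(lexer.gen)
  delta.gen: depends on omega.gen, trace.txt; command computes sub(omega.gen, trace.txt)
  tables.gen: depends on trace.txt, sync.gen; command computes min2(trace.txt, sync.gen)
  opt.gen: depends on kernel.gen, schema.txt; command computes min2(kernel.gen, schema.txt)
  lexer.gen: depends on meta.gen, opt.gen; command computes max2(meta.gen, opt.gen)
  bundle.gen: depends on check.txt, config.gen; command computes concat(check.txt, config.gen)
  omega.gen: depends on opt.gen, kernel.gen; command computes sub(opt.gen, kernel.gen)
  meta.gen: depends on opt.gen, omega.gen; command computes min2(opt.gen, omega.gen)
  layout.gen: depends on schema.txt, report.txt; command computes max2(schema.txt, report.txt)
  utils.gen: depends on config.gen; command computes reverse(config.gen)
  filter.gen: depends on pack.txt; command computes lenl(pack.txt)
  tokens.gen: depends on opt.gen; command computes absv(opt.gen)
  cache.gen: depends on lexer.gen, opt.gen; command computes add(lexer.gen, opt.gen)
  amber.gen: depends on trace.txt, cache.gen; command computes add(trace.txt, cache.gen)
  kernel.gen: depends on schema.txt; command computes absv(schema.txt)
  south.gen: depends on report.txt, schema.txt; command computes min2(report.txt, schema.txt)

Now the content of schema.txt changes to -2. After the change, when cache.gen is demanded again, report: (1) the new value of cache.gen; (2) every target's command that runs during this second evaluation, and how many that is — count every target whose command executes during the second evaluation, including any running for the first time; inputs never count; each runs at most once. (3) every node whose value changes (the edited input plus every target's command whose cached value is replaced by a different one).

cache.gen now evaluates to -4.
Run set: cache.gen, kernel.gen, lexer.gen, meta.gen, omega.gen, opt.gen (6 run).
Changed values: cache.gen, kernel.gen, lexer.gen, meta.gen, omega.gen, opt.gen, schema.txt.

Initial pass — values computed on the first demand:
  kernel.gen = absv(-5) = 5
  opt.gen = min2(5, -5) = -5
  omega.gen = sub(-5, 5) = -10
  meta.gen = min2(-5, -10) = -10
  lexer.gen = max2(-10, -5) = -5
  cache.gen = add(-5, -5) = -10

Second demand — change propagation:
  kernel.gen: re-runs because schema.txt -5->-2; new result 2.
  opt.gen: re-runs because kernel.gen 5->2; schema.txt -5->-2; new result -2.
  omega.gen: re-runs because opt.gen -5->-2; kernel.gen 5->2; new result -4.
  meta.gen: re-runs because opt.gen -5->-2; omega.gen -10->-4; new result -4.
  lexer.gen: re-runs because meta.gen -10->-4; opt.gen -5->-2; new result -2.
  cache.gen: re-runs because lexer.gen -5->-2; opt.gen -5->-2; new result -4.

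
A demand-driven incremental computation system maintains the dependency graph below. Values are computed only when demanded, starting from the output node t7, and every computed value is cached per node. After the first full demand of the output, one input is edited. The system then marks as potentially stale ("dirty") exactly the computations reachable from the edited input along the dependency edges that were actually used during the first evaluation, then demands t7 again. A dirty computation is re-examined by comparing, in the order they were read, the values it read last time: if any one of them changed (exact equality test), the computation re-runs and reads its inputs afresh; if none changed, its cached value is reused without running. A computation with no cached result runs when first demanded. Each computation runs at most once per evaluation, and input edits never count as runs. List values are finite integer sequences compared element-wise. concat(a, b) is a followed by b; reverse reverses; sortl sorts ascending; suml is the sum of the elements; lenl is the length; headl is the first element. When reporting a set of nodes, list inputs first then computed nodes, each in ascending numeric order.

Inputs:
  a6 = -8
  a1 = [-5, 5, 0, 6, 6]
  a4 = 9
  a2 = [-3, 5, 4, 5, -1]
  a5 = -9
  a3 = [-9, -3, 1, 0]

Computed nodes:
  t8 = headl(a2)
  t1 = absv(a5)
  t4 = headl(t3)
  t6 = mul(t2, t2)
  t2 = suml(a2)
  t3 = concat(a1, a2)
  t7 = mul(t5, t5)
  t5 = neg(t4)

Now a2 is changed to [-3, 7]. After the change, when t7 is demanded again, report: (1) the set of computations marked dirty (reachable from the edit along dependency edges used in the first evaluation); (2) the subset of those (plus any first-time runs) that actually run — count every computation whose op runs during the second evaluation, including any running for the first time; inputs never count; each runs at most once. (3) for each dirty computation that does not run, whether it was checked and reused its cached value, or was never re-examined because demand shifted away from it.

Marked dirty: t3, t4, t5, t7.
Computations that run: t3, t4 — 2 in total.
Checked but reused from cache: t5, t7.
Key observation: the change is absorbed at t4 — it re-runs but produces the same value, and the output's value is unchanged.

First evaluation (everything demanded from the output):
  t3 = concat([-5, 5, 0, 6, 6], [-3, 5, 4, 5, -1]) = [-5, 5, 0, 6, 6, -3, 5, 4, 5, -1]
  t4 = headl([-5, 5, 0, 6, 6, -3, 5, 4, 5, -1]) = -5
  t5 = neg(-5) = 5
  t7 = mul(5, 5) = 25

Propagation after the edit:
  t3: runs — a2 [-3, 5, 4, 5, -1]->[-3, 7]; result [-5, 5, 0, 6, 6, -3, 7].
  t4: runs — t3 [-5, 5, 0, 6, 6, -3, 5, 4, 5, -1]->[-5, 5, 0, 6, 6, -3, 7]; result -5 (same value as before).
  t5: checked — values it read are unchanged (t4 unchanged); reused cached 5 without running.
  t7: checked — values it read are unchanged (t5 unchanged, t5 unchanged); reused cached 25 without running.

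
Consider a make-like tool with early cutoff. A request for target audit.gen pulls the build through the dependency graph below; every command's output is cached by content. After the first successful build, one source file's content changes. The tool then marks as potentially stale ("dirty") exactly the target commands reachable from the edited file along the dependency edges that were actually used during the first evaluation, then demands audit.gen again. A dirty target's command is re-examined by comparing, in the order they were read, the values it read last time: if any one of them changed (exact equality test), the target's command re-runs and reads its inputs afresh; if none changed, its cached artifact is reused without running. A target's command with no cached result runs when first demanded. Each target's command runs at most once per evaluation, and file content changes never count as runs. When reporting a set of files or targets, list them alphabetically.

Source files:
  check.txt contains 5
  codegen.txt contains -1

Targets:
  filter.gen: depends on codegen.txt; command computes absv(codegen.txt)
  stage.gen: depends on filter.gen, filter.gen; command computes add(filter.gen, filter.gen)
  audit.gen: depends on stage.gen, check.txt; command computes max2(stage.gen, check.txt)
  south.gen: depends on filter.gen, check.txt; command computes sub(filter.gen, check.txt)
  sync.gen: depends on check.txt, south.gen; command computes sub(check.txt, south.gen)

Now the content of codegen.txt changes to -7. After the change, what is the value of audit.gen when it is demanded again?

First demand of the output computes:
  filter.gen = absv(-1) = 1
  stage.gen = add(1, 1) = 2
  audit.gen = max2(2, 5) = 5

After the edit, cleaning proceeds:
  filter.gen: a read changed (codegen.txt -1->-7) — executes, giving 7.
  stage.gen: a read changed (filter.gen 1->7; filter.gen 1->7) — executes, giving 14.
  audit.gen: a read changed (stage.gen 2->14) — executes, giving 14.

Demanding audit.gen again yields 14.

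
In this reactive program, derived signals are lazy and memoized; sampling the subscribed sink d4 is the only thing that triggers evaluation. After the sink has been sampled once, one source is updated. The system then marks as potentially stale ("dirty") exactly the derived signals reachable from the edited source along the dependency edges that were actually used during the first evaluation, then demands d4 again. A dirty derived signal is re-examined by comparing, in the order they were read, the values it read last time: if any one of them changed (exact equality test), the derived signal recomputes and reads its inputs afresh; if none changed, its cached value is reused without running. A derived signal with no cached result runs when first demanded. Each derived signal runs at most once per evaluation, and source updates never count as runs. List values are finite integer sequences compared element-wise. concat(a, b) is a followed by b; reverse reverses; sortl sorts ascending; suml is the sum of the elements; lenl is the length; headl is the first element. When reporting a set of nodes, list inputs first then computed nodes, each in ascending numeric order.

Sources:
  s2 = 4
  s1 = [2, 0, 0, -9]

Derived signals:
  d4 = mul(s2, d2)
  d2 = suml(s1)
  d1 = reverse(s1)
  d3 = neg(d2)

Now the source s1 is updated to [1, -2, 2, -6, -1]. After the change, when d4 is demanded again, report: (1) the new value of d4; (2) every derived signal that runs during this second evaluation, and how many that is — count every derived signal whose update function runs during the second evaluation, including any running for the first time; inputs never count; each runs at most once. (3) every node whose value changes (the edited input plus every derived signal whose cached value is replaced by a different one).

First demand of the output computes:
  d2 = suml([2, 0, 0, -9]) = -7
  d4 = mul(4, -7) = -28

After the edit, cleaning proceeds:
  d2: a read changed (s1 [2, 0, 0, -9]->[1, -2, 2, -6, -1]) — executes, giving -6.
  d4: a read changed (d2 -7->-6) — executes, giving -24.

Demanding d4 again yields -24.
2 derived signals run: d2, d4.
The nodes whose values change: s1, d2, d4.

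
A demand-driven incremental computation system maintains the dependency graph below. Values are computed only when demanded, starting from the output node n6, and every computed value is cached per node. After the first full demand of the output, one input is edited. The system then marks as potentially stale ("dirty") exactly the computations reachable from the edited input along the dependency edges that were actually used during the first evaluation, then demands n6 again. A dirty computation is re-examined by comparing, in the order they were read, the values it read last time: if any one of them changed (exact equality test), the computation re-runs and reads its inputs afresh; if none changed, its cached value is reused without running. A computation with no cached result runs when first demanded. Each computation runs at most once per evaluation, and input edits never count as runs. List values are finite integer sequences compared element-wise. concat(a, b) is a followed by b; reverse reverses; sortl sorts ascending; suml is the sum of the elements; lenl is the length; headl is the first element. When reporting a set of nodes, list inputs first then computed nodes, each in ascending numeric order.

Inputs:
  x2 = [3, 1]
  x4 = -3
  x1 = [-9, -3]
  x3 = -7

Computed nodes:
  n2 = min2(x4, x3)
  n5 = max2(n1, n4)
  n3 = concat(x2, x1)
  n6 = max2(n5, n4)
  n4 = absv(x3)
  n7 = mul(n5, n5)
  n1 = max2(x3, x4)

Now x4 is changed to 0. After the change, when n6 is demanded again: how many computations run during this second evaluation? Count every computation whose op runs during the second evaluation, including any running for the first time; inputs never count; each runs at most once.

Computations that run: n1, n5 — 2 in total.
Key observation: the change is absorbed at n5 — it re-runs but produces the same value, and the output's value is unchanged.

First evaluation (everything demanded from the output):
  n1 = max2(-7, -3) = -3
  n4 = absv(-7) = 7
  n5 = max2(-3, 7) = 7
  n6 = max2(7, 7) = 7

Propagation after the edit:
  n1: runs — x4 -3->0; result 0.
  n5: runs — n1 -3->0; result 7 (same value as before).
  n6: checked — values it read are unchanged (n5 unchanged, n4 unchanged); reused cached 7 without running.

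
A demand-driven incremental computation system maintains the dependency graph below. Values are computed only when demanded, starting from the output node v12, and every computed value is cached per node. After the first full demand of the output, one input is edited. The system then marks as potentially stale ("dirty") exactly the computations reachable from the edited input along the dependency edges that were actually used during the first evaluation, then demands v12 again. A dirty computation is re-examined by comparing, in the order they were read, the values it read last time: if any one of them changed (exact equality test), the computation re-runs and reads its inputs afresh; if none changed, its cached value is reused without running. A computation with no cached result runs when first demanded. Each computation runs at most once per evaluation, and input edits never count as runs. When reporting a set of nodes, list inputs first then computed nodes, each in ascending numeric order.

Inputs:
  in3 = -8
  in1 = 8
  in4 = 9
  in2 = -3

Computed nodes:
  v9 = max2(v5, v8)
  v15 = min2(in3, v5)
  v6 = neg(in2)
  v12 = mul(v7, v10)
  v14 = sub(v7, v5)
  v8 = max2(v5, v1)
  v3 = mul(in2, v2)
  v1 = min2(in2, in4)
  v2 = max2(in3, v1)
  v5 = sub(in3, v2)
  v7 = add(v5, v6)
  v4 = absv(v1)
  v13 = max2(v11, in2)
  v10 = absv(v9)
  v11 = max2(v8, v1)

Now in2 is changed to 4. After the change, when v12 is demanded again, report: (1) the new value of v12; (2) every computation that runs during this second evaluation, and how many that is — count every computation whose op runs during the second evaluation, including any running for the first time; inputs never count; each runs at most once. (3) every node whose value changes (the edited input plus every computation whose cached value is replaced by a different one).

First evaluation (everything demanded from the output):
  v1 = min2(-3, 9) = -3
  v2 = max2(-8, -3) = -3
  v5 = sub(-8, -3) = -5
  v6 = neg(-3) = 3
  v7 = add(-5, 3) = -2
  v8 = max2(-5, -3) = -3
  v9 = max2(-5, -3) = -3
  v10 = absv(-3) = 3
  v12 = mul(-2, 3) = -6

Propagation after the edit:
  v1: runs — in2 -3->4; result 4.
  v2: runs — v1 -3->4; result 4.
  v5: runs — v2 -3->4; result -12.
  v6: runs — in2 -3->4; result -4.
  v7: runs — v5 -5->-12; v6 3->-4; result -16.
  v8: runs — v5 -5->-12; v1 -3->4; result 4.
  v9: runs — v5 -5->-12; v8 -3->4; result 4.
  v10: runs — v9 -3->4; result 4.
  v12: runs — v7 -2->-16; v10 3->4; result -64.

New value of v12: -64.
Computations that run: v1, v2, v5, v6, v7, v8, v9, v10, v12 — 9 in total.
Values that change: in2, v1, v2, v5, v6, v7, v8, v9, v10, v12.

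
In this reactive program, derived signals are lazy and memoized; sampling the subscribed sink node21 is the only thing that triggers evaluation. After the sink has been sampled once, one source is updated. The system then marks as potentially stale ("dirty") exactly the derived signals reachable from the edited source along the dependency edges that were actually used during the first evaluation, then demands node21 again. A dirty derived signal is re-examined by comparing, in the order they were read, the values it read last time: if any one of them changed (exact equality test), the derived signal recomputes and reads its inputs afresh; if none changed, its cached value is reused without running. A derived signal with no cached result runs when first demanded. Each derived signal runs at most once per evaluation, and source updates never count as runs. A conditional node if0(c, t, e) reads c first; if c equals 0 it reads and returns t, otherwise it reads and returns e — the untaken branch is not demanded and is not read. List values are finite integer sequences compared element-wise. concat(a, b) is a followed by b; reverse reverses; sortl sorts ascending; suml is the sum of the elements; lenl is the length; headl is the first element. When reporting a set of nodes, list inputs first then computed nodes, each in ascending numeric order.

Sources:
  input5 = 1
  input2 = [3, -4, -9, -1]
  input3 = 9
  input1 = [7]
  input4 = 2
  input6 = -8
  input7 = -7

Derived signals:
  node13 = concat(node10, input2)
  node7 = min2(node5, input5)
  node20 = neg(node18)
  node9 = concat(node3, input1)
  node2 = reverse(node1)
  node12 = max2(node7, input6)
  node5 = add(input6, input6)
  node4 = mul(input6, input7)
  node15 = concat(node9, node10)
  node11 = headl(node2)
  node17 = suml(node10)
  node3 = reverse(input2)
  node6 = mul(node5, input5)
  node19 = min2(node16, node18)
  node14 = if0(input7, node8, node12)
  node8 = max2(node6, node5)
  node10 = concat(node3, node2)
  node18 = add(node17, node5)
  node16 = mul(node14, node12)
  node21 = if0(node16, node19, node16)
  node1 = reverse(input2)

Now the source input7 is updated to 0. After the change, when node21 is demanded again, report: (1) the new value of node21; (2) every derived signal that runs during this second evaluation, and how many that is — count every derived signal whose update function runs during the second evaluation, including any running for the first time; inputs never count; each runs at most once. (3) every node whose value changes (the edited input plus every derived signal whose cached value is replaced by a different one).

Demanding node21 again yields 128.
5 derived signals run: node6, node8, node14, node16, node21.
The nodes whose values change: input7, node14, node16, node21.
Note the branch switch — node6, node8 had no cache and run now for the first time.

First demand of the output computes:
  node5 = add(-8, -8) = -16
  node7 = min2(-16, 1) = -16
  node12 = max2(-16, -8) = -8
  node14 = if0(input7=-7 -> else branch node12) = -8
  node16 = mul(-8, -8) = 64
  node21 = if0(node16=64 -> else branch node16) = 64

After the edit, cleaning proceeds:
  node6: had never run; runs now, result -16.
  node8: had never run; runs now, result -16.
  node14: a read changed (input7 -7->0) — executes, giving -16.
  node16: a read changed (node14 -8->-16) — executes, giving 128.
  node21: a read changed (node16 64->128; node16 64->128) — executes, giving 128.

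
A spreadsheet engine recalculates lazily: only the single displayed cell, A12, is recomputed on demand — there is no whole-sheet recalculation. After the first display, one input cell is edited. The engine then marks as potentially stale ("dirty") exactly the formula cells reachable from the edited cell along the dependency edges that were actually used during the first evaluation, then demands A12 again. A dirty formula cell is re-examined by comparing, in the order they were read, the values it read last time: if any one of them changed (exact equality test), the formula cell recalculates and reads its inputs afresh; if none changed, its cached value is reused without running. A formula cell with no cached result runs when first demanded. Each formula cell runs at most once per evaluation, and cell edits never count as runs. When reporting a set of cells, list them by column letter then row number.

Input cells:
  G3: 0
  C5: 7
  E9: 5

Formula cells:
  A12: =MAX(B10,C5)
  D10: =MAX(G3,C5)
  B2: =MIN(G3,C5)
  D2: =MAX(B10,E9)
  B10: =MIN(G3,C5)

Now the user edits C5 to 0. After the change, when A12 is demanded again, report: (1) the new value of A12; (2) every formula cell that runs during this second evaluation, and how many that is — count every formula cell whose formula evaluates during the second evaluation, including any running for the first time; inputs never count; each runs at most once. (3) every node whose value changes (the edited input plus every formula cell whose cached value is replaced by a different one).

New value of A12: 0.
Formula cells that run: A12, B10 — 2 in total.
Values that change: A12, C5.

First evaluation (everything demanded from the output):
  B10 = MIN(0, 7) = 0
  A12 = MAX(0, 7) = 7

Propagation after the edit:
  B10: runs — C5 7->0; result 0 (same value as before).
  A12: runs — C5 7->0; result 0.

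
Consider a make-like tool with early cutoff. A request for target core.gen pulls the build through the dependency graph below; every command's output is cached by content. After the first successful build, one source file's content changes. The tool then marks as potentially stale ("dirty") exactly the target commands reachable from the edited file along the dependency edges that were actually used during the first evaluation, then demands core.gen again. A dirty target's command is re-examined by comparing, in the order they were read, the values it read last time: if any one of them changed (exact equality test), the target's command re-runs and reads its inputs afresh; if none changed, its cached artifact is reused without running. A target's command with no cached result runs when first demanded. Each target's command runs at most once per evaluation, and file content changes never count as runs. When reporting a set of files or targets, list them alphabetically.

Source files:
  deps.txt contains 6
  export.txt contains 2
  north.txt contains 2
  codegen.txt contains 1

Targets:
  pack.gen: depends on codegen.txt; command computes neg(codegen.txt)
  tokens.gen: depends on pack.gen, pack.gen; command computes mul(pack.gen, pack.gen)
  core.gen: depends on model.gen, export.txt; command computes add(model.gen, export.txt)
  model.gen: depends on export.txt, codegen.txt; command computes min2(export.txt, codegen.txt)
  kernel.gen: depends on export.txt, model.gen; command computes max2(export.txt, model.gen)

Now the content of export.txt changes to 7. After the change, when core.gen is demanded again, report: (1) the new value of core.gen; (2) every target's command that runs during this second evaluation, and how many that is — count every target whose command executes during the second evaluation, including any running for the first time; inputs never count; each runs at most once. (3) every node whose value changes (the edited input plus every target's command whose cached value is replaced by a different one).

Demanding core.gen again yields 8.
2 target commands run: core.gen, model.gen.
The nodes whose values change: core.gen, export.txt.

First demand of the output computes:
  model.gen = min2(2, 1) = 1
  core.gen = add(1, 2) = 3

After the edit, cleaning proceeds:
  model.gen: a read changed (export.txt 2->7) — executes, giving 1 — identical to its old value.
  core.gen: a read changed (export.txt 2->7) — executes, giving 8.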